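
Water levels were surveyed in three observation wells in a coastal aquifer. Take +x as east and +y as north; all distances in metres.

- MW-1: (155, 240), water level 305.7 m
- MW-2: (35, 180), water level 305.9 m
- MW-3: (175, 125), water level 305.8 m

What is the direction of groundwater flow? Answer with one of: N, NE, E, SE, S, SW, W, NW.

NE

With h = a·x + b·y + c and MW-1 as origin, the differences give:
  (-120)·a + (-60)·b = +0.2
  20·a + (-115)·b = +0.1
Eliminate b (×(-115) and ×(-60), subtract): 15000·a = -17.00 → a = ∂h/∂x = -0.001133
Back-substitute: b = ∂h/∂y = -0.001067.
Flow = −∇h = (+0.001133 east, +0.001067 north), which points northeast.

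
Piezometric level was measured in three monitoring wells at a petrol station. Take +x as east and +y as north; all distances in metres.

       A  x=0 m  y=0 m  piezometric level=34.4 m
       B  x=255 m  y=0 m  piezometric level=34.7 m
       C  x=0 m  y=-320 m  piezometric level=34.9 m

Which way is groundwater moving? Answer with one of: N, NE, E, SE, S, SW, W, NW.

∂h/∂x = (34.7 − 34.4) / (255 − 0) = +0.001176
∂h/∂y = (34.9 − 34.4) / (-320 − 0) = -0.001563
Flow = −∇h = (-0.001176 east, +0.001563 north), which points northwest.

NW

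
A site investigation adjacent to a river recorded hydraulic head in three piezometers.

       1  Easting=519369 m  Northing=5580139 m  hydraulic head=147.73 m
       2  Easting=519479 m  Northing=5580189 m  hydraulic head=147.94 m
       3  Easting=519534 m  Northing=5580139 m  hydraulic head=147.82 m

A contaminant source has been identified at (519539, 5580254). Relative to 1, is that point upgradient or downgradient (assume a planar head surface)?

Taking 1 as reference: 2−1 = (110, 50, +0.21); 3−1 = (165, 0, +0.09).
Solve a·Δx + b·Δy = Δh: det = 110·0 − 165·50 = -8250.
∂h/∂x = [(+0.21)·0 − (+0.09)·50] / -8250 = +0.0005455
∂h/∂y = [110·(+0.09) − 165·(+0.21)] / -8250 = +0.003000
Head at (519539, 5580254) = 147.73 + (+0.0005455)·(170) + (+0.003000)·(115) = 148.17 m.
That is higher than the 147.73 m at 1, so the point is upgradient.

upgradient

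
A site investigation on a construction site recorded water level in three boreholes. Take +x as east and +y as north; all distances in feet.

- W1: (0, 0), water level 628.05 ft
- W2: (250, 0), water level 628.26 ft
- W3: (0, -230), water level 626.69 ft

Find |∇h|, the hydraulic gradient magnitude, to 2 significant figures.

0.0060

∂h/∂x = (628.26 − 628.05) / (250 − 0) = +0.0008400
∂h/∂y = (626.69 − 628.05) / (-230 − 0) = +0.005913
|∇h| = √(0.0008400² + 0.005913²) = 0.005972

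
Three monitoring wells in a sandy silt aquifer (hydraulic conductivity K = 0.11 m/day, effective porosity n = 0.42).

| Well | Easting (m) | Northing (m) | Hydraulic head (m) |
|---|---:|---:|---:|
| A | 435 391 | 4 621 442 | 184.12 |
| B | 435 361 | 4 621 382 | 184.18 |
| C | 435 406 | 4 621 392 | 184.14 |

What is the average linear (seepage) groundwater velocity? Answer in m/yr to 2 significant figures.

With h = a·x + b·y + c and A as origin, the differences give:
  (-30)·a + (-60)·b = +0.06
  15·a + (-50)·b = +0.02
Eliminate b (×(-50) and ×(-60), subtract): 2400·a = -1.800 → a = ∂h/∂x = -0.0007500
Back-substitute: b = ∂h/∂y = -0.0006250.
|∇h| = √(-0.0007500² + -0.0006250²) = 0.0009763
Seepage velocity v = K·i/n = 0.11 × 0.0009763 / 0.42 = 0.0002557 m/day = 0.09339 m/yr.

0.093 m/yr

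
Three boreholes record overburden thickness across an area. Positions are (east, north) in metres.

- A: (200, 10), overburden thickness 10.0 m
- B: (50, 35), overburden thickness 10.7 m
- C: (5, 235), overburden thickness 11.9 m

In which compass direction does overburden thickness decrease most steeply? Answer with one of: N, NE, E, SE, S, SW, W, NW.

SE

With d = a·x + b·y + c and A as origin, the differences give:
  (-150)·a + 25·b = +0.7
  (-195)·a + 225·b = +1.9
Eliminate b (×225 and ×25, subtract): -28875·a = 110.00 → a = ∂d/∂x = -0.003810
Back-substitute: b = ∂d/∂y = +0.005143.
Steepest decrease is along −∇f = (+0.003810 E, -0.005143 N) → southeast.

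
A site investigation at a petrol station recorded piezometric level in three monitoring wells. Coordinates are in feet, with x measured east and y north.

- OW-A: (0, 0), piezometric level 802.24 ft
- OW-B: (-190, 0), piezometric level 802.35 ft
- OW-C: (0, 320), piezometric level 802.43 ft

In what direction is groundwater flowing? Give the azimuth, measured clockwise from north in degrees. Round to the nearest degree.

∂h/∂x = (802.35 − 802.24) / (-190 − 0) = -0.0005789
∂h/∂y = (802.43 − 802.24) / (320 − 0) = +0.0005937
Flow direction (−∇h) has components (+0.0005789 E, -0.0005937 N).
Azimuth = atan2(E, N) = atan2(+0.0005789, -0.0005937) = 135.7° ≈ 136°.

136°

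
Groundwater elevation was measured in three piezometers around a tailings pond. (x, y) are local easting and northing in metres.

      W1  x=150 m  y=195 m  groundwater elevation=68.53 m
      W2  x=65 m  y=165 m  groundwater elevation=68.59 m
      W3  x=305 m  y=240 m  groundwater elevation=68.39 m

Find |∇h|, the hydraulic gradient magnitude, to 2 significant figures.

With h = a·x + b·y + c and W1 as origin, the differences give:
  (-85)·a + (-30)·b = +0.06
  155·a + 45·b = -0.14
Eliminate b (×45 and ×(-30), subtract): 825·a = -1.500 → a = ∂h/∂x = -0.001818
Back-substitute: b = ∂h/∂y = +0.003152.
|∇h| = √(-0.001818² + 0.003152²) = 0.003639

0.0036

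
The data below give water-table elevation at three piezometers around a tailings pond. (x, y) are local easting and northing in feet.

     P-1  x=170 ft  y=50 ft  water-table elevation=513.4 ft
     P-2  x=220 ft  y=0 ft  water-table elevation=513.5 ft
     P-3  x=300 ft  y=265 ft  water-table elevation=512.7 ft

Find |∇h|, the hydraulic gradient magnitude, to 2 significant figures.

0.0029

With h = a·x + b·y + c and P-1 as origin, the differences give:
  50·a + (-50)·b = +0.1
  130·a + 215·b = -0.7
Eliminate b (×215 and ×(-50), subtract): 17250·a = -13.50 → a = ∂h/∂x = -0.0007826
Back-substitute: b = ∂h/∂y = -0.002783.
|∇h| = √(-0.0007826² + -0.002783²) = 0.002891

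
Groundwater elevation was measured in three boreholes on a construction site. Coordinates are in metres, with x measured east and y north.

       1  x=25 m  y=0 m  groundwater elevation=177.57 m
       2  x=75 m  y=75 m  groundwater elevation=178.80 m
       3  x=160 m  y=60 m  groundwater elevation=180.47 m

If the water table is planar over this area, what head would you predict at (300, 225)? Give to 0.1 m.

183.8 m

Differences from 1: to 2 (Δx, Δy, Δh) = (50, 75, +1.23); to 3 = (135, 60, +2.90).
Solve a·Δx + b·Δy = Δh: det = 50·60 − 135·75 = -7125.
∂h/∂x = [(+1.23)·60 − (+2.90)·75] / -7125 = +0.02017
∂h/∂y = [50·(+2.90) − 135·(+1.23)] / -7125 = +0.002954
h(300, 225) = 177.57 + (+0.02017)·(275) + (+0.002954)·(225) = 177.57 +5.546 +0.665 = 183.781 m.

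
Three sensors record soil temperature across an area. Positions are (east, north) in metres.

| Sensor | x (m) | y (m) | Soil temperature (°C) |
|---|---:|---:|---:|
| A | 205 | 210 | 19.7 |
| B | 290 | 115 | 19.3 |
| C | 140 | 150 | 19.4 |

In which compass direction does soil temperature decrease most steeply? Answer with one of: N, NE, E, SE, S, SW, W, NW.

With T = a·x + b·y + c and A as origin, the differences give:
  85·a + (-95)·b = -0.4
  (-65)·a + (-60)·b = -0.3
Eliminate b (×(-60) and ×(-95), subtract): -11275·a = -4.50 → a = ∂T/∂x = +0.0003991
Back-substitute: b = ∂T/∂y = +0.004568.
Steepest decrease is along −∇f = (-0.0003991 E, -0.004568 N) → south.

S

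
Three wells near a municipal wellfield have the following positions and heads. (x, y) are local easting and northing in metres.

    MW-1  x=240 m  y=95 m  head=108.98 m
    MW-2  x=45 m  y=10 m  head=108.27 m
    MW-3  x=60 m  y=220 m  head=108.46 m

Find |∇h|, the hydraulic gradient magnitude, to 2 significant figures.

0.0034

Three-point gradient (reference MW-1): Δ to MW-2 = (-195, -85, -0.71), Δ to MW-3 = (-180, 125, -0.52).
∂h/∂x = +0.003351, ∂h/∂y = +0.0006654 (det = -39675).
|∇h| = √(0.003351² + 0.0006654²) = 0.003416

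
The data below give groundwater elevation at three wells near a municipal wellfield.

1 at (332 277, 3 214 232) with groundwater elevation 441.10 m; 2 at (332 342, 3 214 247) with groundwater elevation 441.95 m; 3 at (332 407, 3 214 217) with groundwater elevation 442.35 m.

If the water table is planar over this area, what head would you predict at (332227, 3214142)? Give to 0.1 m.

Differences from 1: to 2 (Δx, Δy, Δh) = (65, 15, +0.85); to 3 = (130, -15, +1.25).
Solve a·Δx + b·Δy = Δh: det = 65·(-15) − 130·15 = -2925.
∂h/∂x = [(+0.85)·(-15) − (+1.25)·15] / -2925 = +0.01077
∂h/∂y = [65·(+1.25) − 130·(+0.85)] / -2925 = +0.010000
h(332227, 3214142) = 441.10 + (+0.01077)·(-50) + (+0.010000)·(-90) = 441.10 -0.538 -0.900 = 439.662 m.

439.7 m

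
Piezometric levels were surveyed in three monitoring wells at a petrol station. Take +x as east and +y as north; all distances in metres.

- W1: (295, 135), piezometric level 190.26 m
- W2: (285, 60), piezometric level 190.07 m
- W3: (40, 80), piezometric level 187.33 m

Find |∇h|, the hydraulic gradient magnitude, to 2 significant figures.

With h = a·x + b·y + c and W1 as origin, the differences give:
  (-10)·a + (-75)·b = -0.19
  (-255)·a + (-55)·b = -2.93
Eliminate b (×(-55) and ×(-75), subtract): -18575·a = -209.300 → a = ∂h/∂x = +0.01127
Back-substitute: b = ∂h/∂y = +0.001031.
|∇h| = √(0.01127² + 0.001031²) = 0.01132

0.011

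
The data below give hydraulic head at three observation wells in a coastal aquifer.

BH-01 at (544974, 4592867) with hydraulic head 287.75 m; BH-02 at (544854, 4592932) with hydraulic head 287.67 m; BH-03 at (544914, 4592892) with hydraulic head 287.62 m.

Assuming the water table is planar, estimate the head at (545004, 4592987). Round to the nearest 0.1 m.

Taking BH-01 as reference: BH-02−BH-01 = (-120, 65, -0.08); BH-03−BH-01 = (-60, 25, -0.13).
Determinant of the coordinate differences = (-120)·25 − (-60)·65 = 900.
∂h/∂x = [(-0.08)·25 − (-0.13)·65] / 900 = +0.007167
∂h/∂y = [(-120)·(-0.13) − (-60)·(-0.08)] / 900 = +0.01200
h(545004, 4592987) = 287.75 + (+0.007167)·(30) + (+0.01200)·(120) = 287.75 +0.215 +1.440 = 289.405 m.

289.4 m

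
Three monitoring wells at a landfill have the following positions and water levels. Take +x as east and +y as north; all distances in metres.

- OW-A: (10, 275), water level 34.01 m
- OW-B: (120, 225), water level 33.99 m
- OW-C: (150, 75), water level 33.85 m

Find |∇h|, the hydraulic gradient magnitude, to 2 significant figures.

0.0010

With h = a·x + b·y + c and OW-A as origin, the differences give:
  110·a + (-50)·b = -0.02
  140·a + (-200)·b = -0.16
Eliminate b (×(-200) and ×(-50), subtract): -15000·a = -4.000 → a = ∂h/∂x = +0.0002667
Back-substitute: b = ∂h/∂y = +0.0009867.
|∇h| = √(0.0002667² + 0.0009867²) = 0.001022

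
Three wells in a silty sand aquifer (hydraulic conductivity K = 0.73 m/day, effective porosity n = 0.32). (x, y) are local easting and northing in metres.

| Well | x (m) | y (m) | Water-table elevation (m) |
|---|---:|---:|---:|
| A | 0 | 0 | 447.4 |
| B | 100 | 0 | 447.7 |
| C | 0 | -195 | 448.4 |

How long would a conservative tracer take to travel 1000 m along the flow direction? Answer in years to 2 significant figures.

∂h/∂x = (447.7 − 447.4) / (100 − 0) = +0.003000
∂h/∂y = (448.4 − 447.4) / (-195 − 0) = -0.005128
|∇h| = √(0.003000² + -0.005128²) = 0.005941
Seepage velocity v = K·i/n = 0.73 × 0.005941 / 0.32 = 0.01355 m/day.
t = 1000 / 0.01355 = 7.38e+04 days = 202 years.

200 years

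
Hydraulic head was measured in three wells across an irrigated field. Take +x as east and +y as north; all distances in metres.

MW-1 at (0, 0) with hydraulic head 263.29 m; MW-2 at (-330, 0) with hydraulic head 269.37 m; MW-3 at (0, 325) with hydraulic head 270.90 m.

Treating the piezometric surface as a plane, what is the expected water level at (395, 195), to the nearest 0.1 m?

∂h/∂x = (269.37 − 263.29) / (-330 − 0) = -0.01842
∂h/∂y = (270.90 − 263.29) / (325 − 0) = +0.02342
h(395, 195) = 263.29 + (-0.01842)·(395) + (+0.02342)·(195) = 263.29 -7.278 +4.566 = 260.578 m.

260.6 m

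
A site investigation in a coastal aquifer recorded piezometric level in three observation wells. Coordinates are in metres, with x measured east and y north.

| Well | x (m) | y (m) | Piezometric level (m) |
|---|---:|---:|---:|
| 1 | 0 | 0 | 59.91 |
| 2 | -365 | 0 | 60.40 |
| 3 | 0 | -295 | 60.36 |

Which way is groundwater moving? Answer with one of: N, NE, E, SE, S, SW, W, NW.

∂h/∂x = (60.40 − 59.91) / (-365 − 0) = -0.001342
∂h/∂y = (60.36 − 59.91) / (-295 − 0) = -0.001525
Flow = −∇h = (+0.001342 east, +0.001525 north), which points northeast.

NE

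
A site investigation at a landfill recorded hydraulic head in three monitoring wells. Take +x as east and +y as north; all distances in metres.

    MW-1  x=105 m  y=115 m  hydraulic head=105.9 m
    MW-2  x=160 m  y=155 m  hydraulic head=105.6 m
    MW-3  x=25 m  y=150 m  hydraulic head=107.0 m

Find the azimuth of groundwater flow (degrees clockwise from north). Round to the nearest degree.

Differences from MW-1: to MW-2 (Δx, Δy, Δh) = (55, 40, -0.3); to MW-3 = (-80, 35, +1.1).
Determinant of the coordinate differences = 55·35 − (-80)·40 = 5125.
∂h/∂x = [(-0.3)·35 − (+1.1)·40] / 5125 = -0.01063
∂h/∂y = [55·(+1.1) − (-80)·(-0.3)] / 5125 = +0.007122
Flow direction (−∇h) has components (+0.01063 E, -0.007122 N).
Azimuth = atan2(E, N) = atan2(+0.01063, -0.007122) = 123.8° ≈ 124°.

124°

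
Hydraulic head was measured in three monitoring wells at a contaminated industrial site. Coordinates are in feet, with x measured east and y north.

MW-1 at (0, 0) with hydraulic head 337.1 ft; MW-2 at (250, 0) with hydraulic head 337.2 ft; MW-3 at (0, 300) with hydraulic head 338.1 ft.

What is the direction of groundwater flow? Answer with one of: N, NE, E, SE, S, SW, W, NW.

S

∂h/∂x = (337.2 − 337.1) / (250 − 0) = +0.0004000
∂h/∂y = (338.1 − 337.1) / (300 − 0) = +0.003333
Flow = −∇h = (-0.0004000 east, -0.003333 north), which points south.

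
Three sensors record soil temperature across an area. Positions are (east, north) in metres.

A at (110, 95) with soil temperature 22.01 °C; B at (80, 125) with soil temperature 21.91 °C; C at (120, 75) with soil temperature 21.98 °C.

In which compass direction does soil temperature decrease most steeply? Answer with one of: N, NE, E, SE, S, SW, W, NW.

SW

Taking A as reference: B−A = (-30, 30, -0.10); C−A = (10, -20, -0.03).
Solve a·Δx + b·Δy = ΔT: det = (-30)·(-20) − 10·30 = 300.
∂T/∂x = [(-0.10)·(-20) − (-0.03)·30] / 300 = +0.009667
∂T/∂y = [(-30)·(-0.03) − 10·(-0.10)] / 300 = +0.006333
Steepest decrease is along −∇f = (-0.009667 E, -0.006333 N) → southwest.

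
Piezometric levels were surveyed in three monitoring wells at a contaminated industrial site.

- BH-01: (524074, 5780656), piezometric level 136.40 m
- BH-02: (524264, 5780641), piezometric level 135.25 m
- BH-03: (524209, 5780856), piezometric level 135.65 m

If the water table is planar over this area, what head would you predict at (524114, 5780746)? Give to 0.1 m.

Differences from BH-01: to BH-02 (Δx, Δy, Δh) = (190, -15, -1.15); to BH-03 = (135, 200, -0.75).
Determinant of the coordinate differences = 190·200 − 135·(-15) = 40025.
∂h/∂x = [(-1.15)·200 − (-0.75)·(-15)] / 40025 = -0.006027
∂h/∂y = [190·(-0.75) − 135·(-1.15)] / 40025 = +0.0003186
h(524114, 5780746) = 136.40 + (-0.006027)·(40) + (+0.0003186)·(90) = 136.40 -0.241 +0.029 = 136.188 m.

136.2 m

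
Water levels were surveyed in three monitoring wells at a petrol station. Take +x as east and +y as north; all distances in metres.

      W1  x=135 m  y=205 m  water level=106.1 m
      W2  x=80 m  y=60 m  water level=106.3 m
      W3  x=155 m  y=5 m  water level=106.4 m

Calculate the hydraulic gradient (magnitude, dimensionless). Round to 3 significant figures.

Differences from W1: to W2 (Δx, Δy, Δh) = (-55, -145, +0.2); to W3 = (20, -200, +0.3).
Solve a·Δx + b·Δy = Δh: det = (-55)·(-200) − 20·(-145) = 13900.
∂h/∂x = [(+0.2)·(-200) − (+0.3)·(-145)] / 13900 = +0.0002518
∂h/∂y = [(-55)·(+0.3) − 20·(+0.2)] / 13900 = -0.001475
|∇h| = √(0.0002518² + -0.001475²) = 0.001496

0.00150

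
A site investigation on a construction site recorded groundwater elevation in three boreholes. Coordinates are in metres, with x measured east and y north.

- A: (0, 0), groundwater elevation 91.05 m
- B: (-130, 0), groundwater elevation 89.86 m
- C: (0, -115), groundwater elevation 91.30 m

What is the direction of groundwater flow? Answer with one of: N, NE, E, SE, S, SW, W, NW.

W

∂h/∂x = (89.86 − 91.05) / (-130 − 0) = +0.009154
∂h/∂y = (91.30 − 91.05) / (-115 − 0) = -0.002174
Flow = −∇h = (-0.009154 east, +0.002174 north), which points west.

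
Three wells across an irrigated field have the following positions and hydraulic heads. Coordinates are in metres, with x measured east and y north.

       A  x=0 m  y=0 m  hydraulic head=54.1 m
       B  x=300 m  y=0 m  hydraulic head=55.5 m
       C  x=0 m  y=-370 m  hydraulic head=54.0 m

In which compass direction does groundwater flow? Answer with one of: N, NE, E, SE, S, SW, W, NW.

∂h/∂x = (55.5 − 54.1) / (300 − 0) = +0.004667
∂h/∂y = (54.0 − 54.1) / (-370 − 0) = +0.0002703
Flow = −∇h = (-0.004667 east, -0.0002703 north), which points west.

W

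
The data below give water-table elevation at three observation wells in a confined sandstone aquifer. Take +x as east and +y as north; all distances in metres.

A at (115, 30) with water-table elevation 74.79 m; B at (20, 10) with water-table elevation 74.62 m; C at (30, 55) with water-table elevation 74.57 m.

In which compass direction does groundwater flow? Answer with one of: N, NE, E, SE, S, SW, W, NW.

NW

With h = a·x + b·y + c and A as origin, the differences give:
  (-95)·a + (-20)·b = -0.17
  (-85)·a + 25·b = -0.22
Eliminate b (×25 and ×(-20), subtract): -4075·a = -8.650 → a = ∂h/∂x = +0.002123
Back-substitute: b = ∂h/∂y = -0.001583.
Flow = −∇h = (-0.002123 east, +0.001583 north), which points northwest.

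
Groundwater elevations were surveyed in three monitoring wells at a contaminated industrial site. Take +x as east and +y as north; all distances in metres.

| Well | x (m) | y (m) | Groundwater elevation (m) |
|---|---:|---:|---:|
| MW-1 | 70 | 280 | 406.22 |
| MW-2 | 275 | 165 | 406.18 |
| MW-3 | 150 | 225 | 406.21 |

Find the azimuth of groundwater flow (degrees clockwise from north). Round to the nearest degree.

042°

Differences from MW-1: to MW-2 (Δx, Δy, Δh) = (205, -115, -0.04); to MW-3 = (80, -55, -0.01).
Solve a·Δx + b·Δy = Δh: det = 205·(-55) − 80·(-115) = -2075.
∂h/∂x = [(-0.04)·(-55) − (-0.01)·(-115)] / -2075 = -0.0005060
∂h/∂y = [205·(-0.01) − 80·(-0.04)] / -2075 = -0.0005542
Flow direction (−∇h) has components (+0.0005060 E, +0.0005542 N).
Azimuth = atan2(E, N) = atan2(+0.0005060, +0.0005542) = 42.4° ≈ 042°.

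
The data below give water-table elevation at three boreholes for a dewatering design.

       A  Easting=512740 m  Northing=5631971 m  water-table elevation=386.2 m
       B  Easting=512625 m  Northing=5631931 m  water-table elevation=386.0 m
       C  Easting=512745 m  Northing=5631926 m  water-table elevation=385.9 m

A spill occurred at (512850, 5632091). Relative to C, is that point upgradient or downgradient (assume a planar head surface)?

Taking A as reference: B−A = (-115, -40, -0.2); C−A = (5, -45, -0.3).
Determinant of the coordinate differences = (-115)·(-45) − 5·(-40) = 5375.
∂h/∂x = [(-0.2)·(-45) − (-0.3)·(-40)] / 5375 = -0.0005581
∂h/∂y = [(-115)·(-0.3) − 5·(-0.2)] / 5375 = +0.006605
Head at (512850, 5632091) = 386.2 + (-0.0005581)·(110) + (+0.006605)·(120) = 386.93 m.
That is higher than the 385.9 m at C, so the point is upgradient.

upgradient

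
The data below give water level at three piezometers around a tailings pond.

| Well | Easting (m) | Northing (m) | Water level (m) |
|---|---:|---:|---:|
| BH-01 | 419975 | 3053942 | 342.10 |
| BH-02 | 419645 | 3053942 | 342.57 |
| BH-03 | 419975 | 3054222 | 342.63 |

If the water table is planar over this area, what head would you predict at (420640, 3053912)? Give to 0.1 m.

∂h/∂x = (342.57 − 342.10) / (419645 − 419975) = -0.001424
∂h/∂y = (342.63 − 342.10) / (3054222 − 3053942) = +0.001893
h(420640, 3053912) = 342.10 + (-0.001424)·(665) + (+0.001893)·(-30) = 342.10 -0.947 -0.057 = 341.096 m.

341.1 m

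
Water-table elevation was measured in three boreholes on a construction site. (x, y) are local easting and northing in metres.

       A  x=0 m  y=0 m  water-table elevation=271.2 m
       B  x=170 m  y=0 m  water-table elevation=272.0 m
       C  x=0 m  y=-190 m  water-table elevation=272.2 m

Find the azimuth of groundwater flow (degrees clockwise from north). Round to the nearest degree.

∂h/∂x = (272.0 − 271.2) / (170 − 0) = +0.004706
∂h/∂y = (272.2 − 271.2) / (-190 − 0) = -0.005263
Flow direction (−∇h) has components (-0.004706 E, +0.005263 N).
Azimuth = atan2(E, N) = atan2(-0.004706, +0.005263) = 318.2° ≈ 318°.

318°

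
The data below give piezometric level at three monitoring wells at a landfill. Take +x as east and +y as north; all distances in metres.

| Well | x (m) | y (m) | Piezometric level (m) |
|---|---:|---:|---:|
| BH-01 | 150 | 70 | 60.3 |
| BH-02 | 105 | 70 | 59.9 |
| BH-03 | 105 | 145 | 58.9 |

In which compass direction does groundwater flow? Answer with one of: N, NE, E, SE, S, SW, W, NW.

Taking BH-01 as reference: BH-02−BH-01 = (-45, 0, -0.4); BH-03−BH-01 = (-45, 75, -1.4).
Solve a·Δx + b·Δy = Δh: det = (-45)·75 − (-45)·0 = -3375.
∂h/∂x = [(-0.4)·75 − (-1.4)·0] / -3375 = +0.008889
∂h/∂y = [(-45)·(-1.4) − (-45)·(-0.4)] / -3375 = -0.01333
Flow = −∇h = (-0.008889 east, +0.01333 north), which points northwest.

NW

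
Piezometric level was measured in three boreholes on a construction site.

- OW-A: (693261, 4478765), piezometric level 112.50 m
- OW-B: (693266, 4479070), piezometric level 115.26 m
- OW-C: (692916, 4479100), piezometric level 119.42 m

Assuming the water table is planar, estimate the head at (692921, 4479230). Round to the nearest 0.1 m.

With h = a·x + b·y + c and OW-A as origin, the differences give:
  5·a + 305·b = +2.76
  (-345)·a + 335·b = +6.92
Eliminate b (×335 and ×305, subtract): 106900·a = -1186.000 → a = ∂h/∂x = -0.01109
Back-substitute: b = ∂h/∂y = +0.009231.
h(692921, 4479230) = 112.50 + (-0.01109)·(-340) + (+0.009231)·(465) = 112.50 +3.772 +4.292 = 120.565 m.

120.6 m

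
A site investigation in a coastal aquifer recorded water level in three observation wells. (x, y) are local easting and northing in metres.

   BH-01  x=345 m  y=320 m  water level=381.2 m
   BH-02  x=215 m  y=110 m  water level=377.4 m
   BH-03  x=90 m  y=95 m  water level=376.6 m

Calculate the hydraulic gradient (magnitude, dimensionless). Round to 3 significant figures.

0.0159

Three-point gradient (reference BH-01): Δ to BH-02 = (-130, -210, -3.8), Δ to BH-03 = (-255, -225, -4.6).
∂h/∂x = +0.004568, ∂h/∂y = +0.01527 (det = -24300).
|∇h| = √(0.004568² + 0.01527²) = 0.01594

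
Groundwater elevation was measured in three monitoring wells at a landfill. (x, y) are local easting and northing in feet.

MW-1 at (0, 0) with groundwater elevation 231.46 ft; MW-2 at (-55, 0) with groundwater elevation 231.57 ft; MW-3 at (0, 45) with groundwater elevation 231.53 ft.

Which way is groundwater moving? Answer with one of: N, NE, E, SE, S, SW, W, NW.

∂h/∂x = (231.57 − 231.46) / (-55 − 0) = -0.002000
∂h/∂y = (231.53 − 231.46) / (45 − 0) = +0.001556
Flow = −∇h = (+0.002000 east, -0.001556 north), which points southeast.

SE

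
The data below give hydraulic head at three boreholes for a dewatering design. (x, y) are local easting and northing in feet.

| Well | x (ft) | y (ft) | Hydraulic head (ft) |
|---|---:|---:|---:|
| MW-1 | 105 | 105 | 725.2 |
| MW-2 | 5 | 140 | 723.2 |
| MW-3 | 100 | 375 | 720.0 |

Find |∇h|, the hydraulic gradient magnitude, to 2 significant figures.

0.023

Taking MW-1 as reference: MW-2−MW-1 = (-100, 35, -2.0); MW-3−MW-1 = (-5, 270, -5.2).
Solve a·Δx + b·Δy = Δh: det = (-100)·270 − (-5)·35 = -26825.
∂h/∂x = [(-2.0)·270 − (-5.2)·35] / -26825 = +0.01335
∂h/∂y = [(-100)·(-5.2) − (-5)·(-2.0)] / -26825 = -0.01901
|∇h| = √(0.01335² + -0.01901²) = 0.02323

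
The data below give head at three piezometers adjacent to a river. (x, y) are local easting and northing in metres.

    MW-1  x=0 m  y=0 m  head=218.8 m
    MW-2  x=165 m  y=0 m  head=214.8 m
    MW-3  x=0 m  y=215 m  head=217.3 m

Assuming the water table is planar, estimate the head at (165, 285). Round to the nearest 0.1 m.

212.8 m

∂h/∂x = (214.8 − 218.8) / (165 − 0) = -0.02424
∂h/∂y = (217.3 − 218.8) / (215 − 0) = -0.006977
h(165, 285) = 218.8 + (-0.02424)·(165) + (-0.006977)·(285) = 218.8 -4.000 -1.988 = 212.812 m.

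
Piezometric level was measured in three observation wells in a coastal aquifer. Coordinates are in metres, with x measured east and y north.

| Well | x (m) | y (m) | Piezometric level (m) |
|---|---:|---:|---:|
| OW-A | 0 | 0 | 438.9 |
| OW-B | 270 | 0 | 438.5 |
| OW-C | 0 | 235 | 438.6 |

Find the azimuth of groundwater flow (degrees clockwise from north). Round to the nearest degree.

∂h/∂x = (438.5 − 438.9) / (270 − 0) = -0.001481
∂h/∂y = (438.6 − 438.9) / (235 − 0) = -0.001277
Flow direction (−∇h) has components (+0.001481 E, +0.001277 N).
Azimuth = atan2(E, N) = atan2(+0.001481, +0.001277) = 49.2° ≈ 049°.

049°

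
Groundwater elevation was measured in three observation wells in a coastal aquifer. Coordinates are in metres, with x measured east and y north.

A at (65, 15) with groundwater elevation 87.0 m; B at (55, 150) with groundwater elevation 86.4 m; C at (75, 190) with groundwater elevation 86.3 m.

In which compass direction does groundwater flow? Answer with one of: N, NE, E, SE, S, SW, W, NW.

NW

Three-point gradient (reference A): Δ to B = (-10, 135, -0.6), Δ to C = (10, 175, -0.7).
∂h/∂x = +0.003387, ∂h/∂y = -0.004194 (det = -3100).
Flow = −∇h = (-0.003387 east, +0.004194 north), which points northwest.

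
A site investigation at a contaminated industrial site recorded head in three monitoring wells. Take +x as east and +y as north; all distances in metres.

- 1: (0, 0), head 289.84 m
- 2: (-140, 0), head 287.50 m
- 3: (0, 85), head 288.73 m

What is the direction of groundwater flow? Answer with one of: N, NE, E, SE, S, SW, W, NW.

∂h/∂x = (287.50 − 289.84) / (-140 − 0) = +0.01671
∂h/∂y = (288.73 − 289.84) / (85 − 0) = -0.01306
Flow = −∇h = (-0.01671 east, +0.01306 north), which points northwest.

NW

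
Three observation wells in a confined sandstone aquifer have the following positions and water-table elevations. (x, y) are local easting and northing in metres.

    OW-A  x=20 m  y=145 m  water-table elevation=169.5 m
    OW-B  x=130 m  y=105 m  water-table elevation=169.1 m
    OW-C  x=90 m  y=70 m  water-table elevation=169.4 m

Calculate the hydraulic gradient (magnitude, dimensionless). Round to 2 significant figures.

Differences from OW-A: to OW-B (Δx, Δy, Δh) = (110, -40, -0.4); to OW-C = (70, -75, -0.1).
Solve a·Δx + b·Δy = Δh: det = 110·(-75) − 70·(-40) = -5450.
∂h/∂x = [(-0.4)·(-75) − (-0.1)·(-40)] / -5450 = -0.004771
∂h/∂y = [110·(-0.1) − 70·(-0.4)] / -5450 = -0.003119
|∇h| = √(-0.004771² + -0.003119²) = 0.0057

0.0057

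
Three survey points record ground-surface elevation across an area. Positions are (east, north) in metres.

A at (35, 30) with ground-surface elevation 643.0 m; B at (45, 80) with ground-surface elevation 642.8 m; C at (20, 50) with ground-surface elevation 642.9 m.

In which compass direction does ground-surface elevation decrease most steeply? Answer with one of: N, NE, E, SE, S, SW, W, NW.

N

Taking A as reference: B−A = (10, 50, -0.2); C−A = (-15, 20, -0.1).
Solve a·Δx + b·Δy = Δz: det = 10·20 − (-15)·50 = 950.
∂z/∂x = [(-0.2)·20 − (-0.1)·50] / 950 = +0.001053
∂z/∂y = [10·(-0.1) − (-15)·(-0.2)] / 950 = -0.004211
Steepest decrease is along −∇f = (-0.001053 E, +0.004211 N) → north.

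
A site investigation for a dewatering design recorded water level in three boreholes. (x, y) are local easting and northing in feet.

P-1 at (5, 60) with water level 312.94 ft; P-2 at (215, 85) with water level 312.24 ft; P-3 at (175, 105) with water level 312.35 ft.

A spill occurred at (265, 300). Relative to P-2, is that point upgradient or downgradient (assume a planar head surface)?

downgradient

Differences from P-1: to P-2 (Δx, Δy, Δh) = (210, 25, -0.70); to P-3 = (170, 45, -0.59).
Solve a·Δx + b·Δy = Δh: det = 210·45 − 170·25 = 5200.
∂h/∂x = [(-0.70)·45 − (-0.59)·25] / 5200 = -0.003221
∂h/∂y = [210·(-0.59) − 170·(-0.70)] / 5200 = -0.0009423
Head at (265, 300) = 312.94 + (-0.003221)·(260) + (-0.0009423)·(240) = 311.88 ft.
That is lower than the 312.24 ft at P-2, so the point is downgradient.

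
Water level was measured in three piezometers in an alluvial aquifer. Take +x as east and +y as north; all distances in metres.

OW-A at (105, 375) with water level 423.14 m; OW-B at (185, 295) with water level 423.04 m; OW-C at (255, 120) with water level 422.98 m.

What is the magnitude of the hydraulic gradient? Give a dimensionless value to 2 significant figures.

Three-point gradient (reference OW-A): Δ to OW-B = (80, -80, -0.10), Δ to OW-C = (150, -255, -0.16).
∂h/∂x = -0.001512, ∂h/∂y = -0.0002619 (det = -8400).
|∇h| = √(-0.001512² + -0.0002619²) = 0.001535

0.0015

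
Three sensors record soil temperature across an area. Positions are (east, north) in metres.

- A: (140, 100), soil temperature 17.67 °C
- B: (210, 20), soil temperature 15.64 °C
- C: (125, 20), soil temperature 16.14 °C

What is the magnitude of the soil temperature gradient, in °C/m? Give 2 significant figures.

0.021 °C/m

Differences from A: to B (Δx, Δy, Δh) = (70, -80, -2.03); to C = (-15, -80, -1.53).
Determinant of the coordinate differences = 70·(-80) − (-15)·(-80) = -6800.
∂T/∂x = [(-2.03)·(-80) − (-1.53)·(-80)] / -6800 = -0.005882
∂T/∂y = [70·(-1.53) − (-15)·(-2.03)] / -6800 = +0.02023
|∇f| = √(-0.005882² + 0.02023²) = 0.02107 °C/m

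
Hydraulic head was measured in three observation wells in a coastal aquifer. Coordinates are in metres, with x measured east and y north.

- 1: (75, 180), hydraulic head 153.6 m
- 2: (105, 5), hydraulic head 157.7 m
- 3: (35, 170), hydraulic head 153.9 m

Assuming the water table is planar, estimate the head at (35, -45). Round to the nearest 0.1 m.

Taking 1 as reference: 2−1 = (30, -175, +4.1); 3−1 = (-40, -10, +0.3).
Determinant of the coordinate differences = 30·(-10) − (-40)·(-175) = -7300.
∂h/∂x = [(+4.1)·(-10) − (+0.3)·(-175)] / -7300 = -0.001575
∂h/∂y = [30·(+0.3) − (-40)·(+4.1)] / -7300 = -0.02370
h(35, -45) = 153.6 + (-0.001575)·(-40) + (-0.02370)·(-225) = 153.6 +0.063 +5.332 = 158.995 m.

159.0 m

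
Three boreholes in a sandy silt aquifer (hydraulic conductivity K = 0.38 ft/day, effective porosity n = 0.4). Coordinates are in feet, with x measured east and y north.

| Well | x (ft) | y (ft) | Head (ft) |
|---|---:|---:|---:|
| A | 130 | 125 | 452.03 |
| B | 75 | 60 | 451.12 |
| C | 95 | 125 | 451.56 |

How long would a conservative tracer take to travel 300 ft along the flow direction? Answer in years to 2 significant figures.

With h = a·x + b·y + c and A as origin, the differences give:
  (-55)·a + (-65)·b = -0.91
  (-35)·a + 0·b = -0.47
Eliminate b (×0 and ×(-65), subtract): -2275·a = -30.550 → a = ∂h/∂x = +0.01343
Back-substitute: b = ∂h/∂y = +0.002637.
|∇h| = √(0.01343² + 0.002637²) = 0.01369
Seepage velocity v = K·i/n = 0.38 × 0.01369 / 0.4 = 0.01301 ft/day.
t = 300 / 0.01301 = 2.306e+04 days = 63.1 years.

63 years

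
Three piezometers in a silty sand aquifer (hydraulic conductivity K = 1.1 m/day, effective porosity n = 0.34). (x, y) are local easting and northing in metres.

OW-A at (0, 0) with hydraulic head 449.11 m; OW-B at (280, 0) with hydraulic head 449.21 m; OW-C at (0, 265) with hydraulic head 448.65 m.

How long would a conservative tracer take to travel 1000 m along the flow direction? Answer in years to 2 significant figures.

480 years

∂h/∂x = (449.21 − 449.11) / (280 − 0) = +0.0003571
∂h/∂y = (448.65 − 449.11) / (265 − 0) = -0.001736
|∇h| = √(0.0003571² + -0.001736²) = 0.001772
Seepage velocity v = K·i/n = 1.1 × 0.001772 / 0.34 = 0.005733 m/day.
t = 1000 / 0.005733 = 1.744e+05 days = 477 years.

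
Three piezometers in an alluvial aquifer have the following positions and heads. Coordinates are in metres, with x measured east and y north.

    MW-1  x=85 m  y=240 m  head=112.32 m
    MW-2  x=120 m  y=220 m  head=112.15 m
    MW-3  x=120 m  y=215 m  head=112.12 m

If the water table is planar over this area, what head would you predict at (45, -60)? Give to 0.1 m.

110.6 m

Taking MW-1 as reference: MW-2−MW-1 = (35, -20, -0.17); MW-3−MW-1 = (35, -25, -0.20).
Determinant of the coordinate differences = 35·(-25) − 35·(-20) = -175.
∂h/∂x = [(-0.17)·(-25) − (-0.20)·(-20)] / -175 = -0.001429
∂h/∂y = [35·(-0.20) − 35·(-0.17)] / -175 = +0.006000
h(45, -60) = 112.32 + (-0.001429)·(-40) + (+0.006000)·(-300) = 112.32 +0.057 -1.800 = 110.577 m.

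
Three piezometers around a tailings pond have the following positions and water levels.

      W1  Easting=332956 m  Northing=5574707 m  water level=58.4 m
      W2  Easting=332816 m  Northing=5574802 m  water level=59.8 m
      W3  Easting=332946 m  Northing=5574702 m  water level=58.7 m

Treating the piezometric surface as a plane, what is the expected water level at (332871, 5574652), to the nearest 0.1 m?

Three-point gradient (reference W1): Δ to W2 = (-140, 95, +1.4), Δ to W3 = (-10, -5, +0.3).
∂h/∂x = -0.02152, ∂h/∂y = -0.01697 (det = 1650).
h(332871, 5574652) = 58.4 + (-0.02152)·(-85) + (-0.01697)·(-55) = 58.4 +1.829 +0.933 = 61.162 m.

61.2 m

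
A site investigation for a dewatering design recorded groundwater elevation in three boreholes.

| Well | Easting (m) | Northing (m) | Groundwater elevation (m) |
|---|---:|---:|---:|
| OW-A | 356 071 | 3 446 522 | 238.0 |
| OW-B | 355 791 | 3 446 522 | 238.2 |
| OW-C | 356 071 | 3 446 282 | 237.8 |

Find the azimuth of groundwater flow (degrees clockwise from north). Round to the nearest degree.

139°

∂h/∂x = (238.2 − 238.0) / (355791 − 356071) = -0.0007143
∂h/∂y = (237.8 − 238.0) / (3446282 − 3446522) = +0.0008333
Flow direction (−∇h) has components (+0.0007143 E, -0.0008333 N).
Azimuth = atan2(E, N) = atan2(+0.0007143, -0.0008333) = 139.4° ≈ 139°.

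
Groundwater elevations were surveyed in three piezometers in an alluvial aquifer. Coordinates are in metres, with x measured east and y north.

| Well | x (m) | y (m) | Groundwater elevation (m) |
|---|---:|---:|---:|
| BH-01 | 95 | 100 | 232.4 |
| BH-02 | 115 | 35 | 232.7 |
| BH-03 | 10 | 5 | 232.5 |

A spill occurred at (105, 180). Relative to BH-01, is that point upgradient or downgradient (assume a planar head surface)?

With h = a·x + b·y + c and BH-01 as origin, the differences give:
  20·a + (-65)·b = +0.3
  (-85)·a + (-95)·b = +0.1
Eliminate b (×(-95) and ×(-65), subtract): -7425·a = -22.00 → a = ∂h/∂x = +0.002963
Back-substitute: b = ∂h/∂y = -0.003704.
Head at (105, 180) = 232.4 + (+0.002963)·(10) + (-0.003704)·(80) = 232.13 m.
That is lower than the 232.4 m at BH-01, so the point is downgradient.

downgradient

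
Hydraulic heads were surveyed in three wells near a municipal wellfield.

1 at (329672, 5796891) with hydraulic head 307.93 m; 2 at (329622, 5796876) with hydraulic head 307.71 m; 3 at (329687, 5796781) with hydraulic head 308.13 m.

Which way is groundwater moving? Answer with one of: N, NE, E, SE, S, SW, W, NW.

W

Differences from 1: to 2 (Δx, Δy, Δh) = (-50, -15, -0.22); to 3 = (15, -110, +0.20).
Determinant of the coordinate differences = (-50)·(-110) − 15·(-15) = 5725.
∂h/∂x = [(-0.22)·(-110) − (+0.20)·(-15)] / 5725 = +0.004751
∂h/∂y = [(-50)·(+0.20) − 15·(-0.22)] / 5725 = -0.001170
Flow = −∇h = (-0.004751 east, +0.001170 north), which points west.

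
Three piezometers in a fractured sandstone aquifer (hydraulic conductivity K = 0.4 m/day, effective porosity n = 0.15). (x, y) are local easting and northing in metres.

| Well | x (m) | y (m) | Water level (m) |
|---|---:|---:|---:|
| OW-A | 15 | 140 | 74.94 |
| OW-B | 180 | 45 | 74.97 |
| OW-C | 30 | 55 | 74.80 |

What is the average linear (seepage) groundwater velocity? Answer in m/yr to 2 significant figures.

2.2 m/yr

Differences from OW-A: to OW-B (Δx, Δy, Δh) = (165, -95, +0.03); to OW-C = (15, -85, -0.14).
Solve a·Δx + b·Δy = Δh: det = 165·(-85) − 15·(-95) = -12600.
∂h/∂x = [(+0.03)·(-85) − (-0.14)·(-95)] / -12600 = +0.001258
∂h/∂y = [165·(-0.14) − 15·(+0.03)] / -12600 = +0.001869
|∇h| = √(0.001258² + 0.001869²) = 0.002253
Seepage velocity v = K·i/n = 0.4 × 0.002253 / 0.15 = 0.006008 m/day = 2.194 m/yr.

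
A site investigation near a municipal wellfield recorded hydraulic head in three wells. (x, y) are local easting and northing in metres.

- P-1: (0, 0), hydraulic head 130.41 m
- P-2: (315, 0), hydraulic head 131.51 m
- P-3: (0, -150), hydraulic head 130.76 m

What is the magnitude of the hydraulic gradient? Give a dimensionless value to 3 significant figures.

0.00420

∂h/∂x = (131.51 − 130.41) / (315 − 0) = +0.003492
∂h/∂y = (130.76 − 130.41) / (-150 − 0) = -0.002333
|∇h| = √(0.003492² + -0.002333²) = 0.0042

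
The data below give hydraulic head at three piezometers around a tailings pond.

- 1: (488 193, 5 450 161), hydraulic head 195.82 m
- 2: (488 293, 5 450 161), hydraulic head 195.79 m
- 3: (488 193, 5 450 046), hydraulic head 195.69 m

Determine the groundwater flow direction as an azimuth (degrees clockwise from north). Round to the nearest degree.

∂h/∂x = (195.79 − 195.82) / (488293 − 488193) = -0.0003000
∂h/∂y = (195.69 − 195.82) / (5450046 − 5450161) = +0.001130
Flow direction (−∇h) has components (+0.0003000 E, -0.001130 N).
Azimuth = atan2(E, N) = atan2(+0.0003000, -0.001130) = 165.1° ≈ 165°.

165°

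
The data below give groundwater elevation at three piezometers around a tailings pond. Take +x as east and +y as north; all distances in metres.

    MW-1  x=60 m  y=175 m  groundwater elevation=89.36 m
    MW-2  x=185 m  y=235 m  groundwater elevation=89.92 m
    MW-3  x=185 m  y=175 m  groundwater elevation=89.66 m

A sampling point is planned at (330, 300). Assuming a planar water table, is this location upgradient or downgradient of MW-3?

Three-point gradient (reference MW-1): Δ to MW-2 = (125, 60, +0.56), Δ to MW-3 = (125, 0, +0.30).
∂h/∂x = +0.002400, ∂h/∂y = +0.004333 (det = -7500).
Head at (330, 300) = 89.36 + (+0.002400)·(270) + (+0.004333)·(125) = 90.55 m.
That is higher than the 89.66 m at MW-3, so the point is upgradient.

upgradient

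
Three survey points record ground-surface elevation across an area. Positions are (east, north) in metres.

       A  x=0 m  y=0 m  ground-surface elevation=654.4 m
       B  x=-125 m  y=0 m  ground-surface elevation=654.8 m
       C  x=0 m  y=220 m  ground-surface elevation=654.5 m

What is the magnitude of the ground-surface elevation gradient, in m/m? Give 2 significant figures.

0.0032 m/m

∂z/∂x = (654.8 − 654.4) / (-125 − 0) = -0.003200
∂z/∂y = (654.5 − 654.4) / (220 − 0) = +0.0004545
|∇f| = √(-0.003200² + 0.0004545²) = 0.003232 m/m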